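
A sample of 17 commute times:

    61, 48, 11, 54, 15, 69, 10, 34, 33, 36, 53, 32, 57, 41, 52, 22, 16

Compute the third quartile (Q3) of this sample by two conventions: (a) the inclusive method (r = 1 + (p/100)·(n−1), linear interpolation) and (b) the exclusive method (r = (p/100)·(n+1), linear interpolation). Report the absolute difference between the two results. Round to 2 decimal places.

0.50

Sorted: 10, 11, 15, 16, 22, 32, 33, 34, 36, 41, 48, 52, 53, 54, 57, 61, 69.
n = 17.
(a) r = 13 → value at rank 13 = 53.
(b) r = 13.5; between ranks 13 (53) and 14 (54): 53.5.
|53 − 53.5| = 0.5.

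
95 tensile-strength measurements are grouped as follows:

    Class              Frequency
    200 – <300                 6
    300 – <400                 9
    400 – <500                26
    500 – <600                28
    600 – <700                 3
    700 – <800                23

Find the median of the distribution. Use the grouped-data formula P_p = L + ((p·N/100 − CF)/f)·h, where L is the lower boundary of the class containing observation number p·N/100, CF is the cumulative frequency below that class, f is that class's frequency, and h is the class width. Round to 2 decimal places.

N = 95; target position k = 50/100 · 95 = 47.5.
Cumulative frequencies: 6, 15, 41, 69, 72, 95.
Observation 47.5 falls in the class 500 – <600.
L = 500, CF = 41, f = 28, h = 100.
P50 = 500 + ((47.5 − 41)/28)·100 = 500 + 23.2143 = 523.214.

523.21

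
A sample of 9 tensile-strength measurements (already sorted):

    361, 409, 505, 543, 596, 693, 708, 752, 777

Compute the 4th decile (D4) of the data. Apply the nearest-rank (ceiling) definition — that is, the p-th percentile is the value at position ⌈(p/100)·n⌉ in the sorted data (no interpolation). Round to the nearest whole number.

n = 9.
Position = ⌈40/100 · 9⌉ = ⌈3.6⌉ = 4.
The value at rank 4 is 543.

543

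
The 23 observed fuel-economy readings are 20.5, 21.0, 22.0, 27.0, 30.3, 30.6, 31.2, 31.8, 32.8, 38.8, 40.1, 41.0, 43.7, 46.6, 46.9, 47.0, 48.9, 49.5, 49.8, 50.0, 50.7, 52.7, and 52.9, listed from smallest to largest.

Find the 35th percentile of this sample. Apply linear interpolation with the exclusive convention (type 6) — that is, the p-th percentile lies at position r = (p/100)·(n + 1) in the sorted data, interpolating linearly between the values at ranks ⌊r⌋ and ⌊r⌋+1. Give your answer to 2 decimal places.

32.20

n = 23.
r = (35/100)·(23 + 1) = 8.4.
Rank 8 is 31.8 and rank 9 is 32.8.
Interpolate: 31.8 + 0.4·(32.8 − 31.8) = 31.8 + 0.4·1 = 32.2.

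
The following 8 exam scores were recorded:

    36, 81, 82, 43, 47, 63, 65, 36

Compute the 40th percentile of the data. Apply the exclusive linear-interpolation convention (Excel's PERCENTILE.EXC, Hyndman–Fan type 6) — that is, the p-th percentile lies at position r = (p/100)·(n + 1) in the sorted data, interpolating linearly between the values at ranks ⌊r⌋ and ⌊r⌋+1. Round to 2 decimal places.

45.40

Sorted: 36, 36, 43, 47, 63, 65, 81, 82.
n = 8.
r = (40/100)·(8 + 1) = 3.6.
Rank 3 is 43 and rank 4 is 47.
Interpolate: 43 + 0.6·(47 − 43) = 43 + 0.6·4 = 45.4.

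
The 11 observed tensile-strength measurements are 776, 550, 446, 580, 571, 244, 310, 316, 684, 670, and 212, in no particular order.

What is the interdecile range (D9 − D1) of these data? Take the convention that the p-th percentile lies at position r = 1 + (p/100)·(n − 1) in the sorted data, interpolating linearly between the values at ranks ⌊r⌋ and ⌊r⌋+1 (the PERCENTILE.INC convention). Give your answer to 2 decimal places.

Sorted: 212, 244, 310, 316, 446, 550, 571, 580, 670, 684, 776.
n = 11.
P10: r = 2 (integer) → 244.
P90: r = 10 (integer) → 684.
Difference: 684 − 244 = 440.

440.00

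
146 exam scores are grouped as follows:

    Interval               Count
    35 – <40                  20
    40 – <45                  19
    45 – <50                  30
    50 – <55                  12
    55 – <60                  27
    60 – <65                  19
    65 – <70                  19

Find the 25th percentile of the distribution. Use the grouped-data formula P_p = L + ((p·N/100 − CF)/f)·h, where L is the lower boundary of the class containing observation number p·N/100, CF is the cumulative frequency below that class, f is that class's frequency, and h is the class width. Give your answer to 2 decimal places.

N = 146; target position k = 25/100 · 146 = 36.5.
Cumulative frequencies: 20, 39, 69, 81, 108, 127, 146.
Observation 36.5 falls in the class 40 – <45.
L = 40, CF = 20, f = 19, h = 5.
P25 = 40 + ((36.5 − 20)/19)·5 = 40 + 4.34211 = 44.3421.

44.34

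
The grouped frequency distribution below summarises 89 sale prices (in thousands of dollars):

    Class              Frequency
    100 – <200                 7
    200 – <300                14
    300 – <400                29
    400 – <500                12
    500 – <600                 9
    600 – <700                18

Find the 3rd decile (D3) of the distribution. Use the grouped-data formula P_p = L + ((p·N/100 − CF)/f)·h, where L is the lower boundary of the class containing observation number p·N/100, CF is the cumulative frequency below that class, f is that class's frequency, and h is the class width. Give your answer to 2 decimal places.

N = 89; target position k = 30/100 · 89 = 26.7.
Cumulative frequencies: 7, 21, 50, 62, 71, 89.
Observation 26.7 falls in the class 300 – <400.
L = 300, CF = 21, f = 29, h = 100.
P30 = 300 + ((26.7 − 21)/29)·100 = 300 + 19.6552 = 319.655.

319.66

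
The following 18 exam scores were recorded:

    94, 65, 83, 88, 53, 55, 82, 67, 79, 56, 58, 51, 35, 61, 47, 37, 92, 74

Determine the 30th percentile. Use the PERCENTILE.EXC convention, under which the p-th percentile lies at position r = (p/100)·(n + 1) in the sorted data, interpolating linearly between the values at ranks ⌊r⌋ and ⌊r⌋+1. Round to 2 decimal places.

54.40

Sorted: 35, 37, 47, 51, 53, 55, 56, 58, 61, 65, 67, 74, 79, 82, 83, 88, 92, 94.
n = 18.
r = (30/100)·(18 + 1) = 5.7.
Rank 5 is 53 and rank 6 is 55.
Interpolate: 53 + 0.7·(55 − 53) = 53 + 0.7·2 = 54.4.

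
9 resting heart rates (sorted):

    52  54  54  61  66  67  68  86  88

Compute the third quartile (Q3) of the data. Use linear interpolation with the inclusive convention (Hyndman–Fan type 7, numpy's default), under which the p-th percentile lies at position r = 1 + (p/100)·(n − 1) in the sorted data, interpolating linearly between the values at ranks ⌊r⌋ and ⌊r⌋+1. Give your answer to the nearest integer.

68

n = 9.
r = 1 + (75/100)·(9 − 1) = 1 + 6 = 7.
r is an integer, so P75 is the value at rank 7: 68.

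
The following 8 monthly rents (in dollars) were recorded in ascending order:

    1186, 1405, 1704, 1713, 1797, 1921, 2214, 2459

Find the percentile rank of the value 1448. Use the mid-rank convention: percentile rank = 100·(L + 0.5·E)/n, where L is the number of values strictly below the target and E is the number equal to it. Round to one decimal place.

Count below 1448: L = 2; count equal: E = 0; n = 8.
Percentile rank = 100·(2 + 0.5·0)/8 = 100·2/8 = 25.

25.0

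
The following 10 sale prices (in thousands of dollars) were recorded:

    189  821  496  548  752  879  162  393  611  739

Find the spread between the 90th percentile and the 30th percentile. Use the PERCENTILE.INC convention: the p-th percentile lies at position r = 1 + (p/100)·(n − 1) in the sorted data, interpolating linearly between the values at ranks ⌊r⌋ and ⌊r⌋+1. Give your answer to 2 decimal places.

361.70

Sorted: 162, 189, 393, 496, 548, 611, 739, 752, 821, 879.
n = 10.
P30: r = 3.7; ranks 3–4 are 393, 496; interpolating gives 465.1.
P90: r = 9.1; ranks 9–10 are 821, 879; interpolating gives 826.8.
Difference: 826.8 − 465.1 = 361.7.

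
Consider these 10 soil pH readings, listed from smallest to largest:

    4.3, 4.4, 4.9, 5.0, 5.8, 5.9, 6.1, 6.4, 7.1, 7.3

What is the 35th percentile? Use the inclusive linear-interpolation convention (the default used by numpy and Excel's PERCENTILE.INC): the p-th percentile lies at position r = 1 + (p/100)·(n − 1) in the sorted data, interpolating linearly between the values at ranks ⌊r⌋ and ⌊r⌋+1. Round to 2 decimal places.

n = 10.
r = 1 + (35/100)·(10 − 1) = 1 + 3.15 = 4.15.
Rank 4 is 5.0 and rank 5 is 5.8.
Interpolate: 5.0 + 0.15·(5.8 − 5.0) = 5.0 + 0.15·0.8 = 5.12.

5.12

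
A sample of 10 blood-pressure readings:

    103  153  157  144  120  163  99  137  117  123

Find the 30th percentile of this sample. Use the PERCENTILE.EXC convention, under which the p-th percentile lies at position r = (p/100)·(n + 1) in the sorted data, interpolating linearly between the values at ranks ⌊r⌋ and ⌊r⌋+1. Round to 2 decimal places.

Sorted: 99, 103, 117, 120, 123, 137, 144, 153, 157, 163.
n = 10.
r = (30/100)·(10 + 1) = 3.3.
Rank 3 is 117 and rank 4 is 120.
Interpolate: 117 + 0.3·(120 − 117) = 117 + 0.3·3 = 117.9.

117.90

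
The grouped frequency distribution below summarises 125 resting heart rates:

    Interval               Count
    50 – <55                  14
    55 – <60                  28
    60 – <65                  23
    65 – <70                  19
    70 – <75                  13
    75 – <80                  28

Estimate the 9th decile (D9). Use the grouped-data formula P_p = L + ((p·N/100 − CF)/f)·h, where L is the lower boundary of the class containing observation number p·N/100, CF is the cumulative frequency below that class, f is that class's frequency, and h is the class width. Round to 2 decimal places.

77.77

N = 125; target position k = 90/100 · 125 = 112.5.
Cumulative frequencies: 14, 42, 65, 84, 97, 125.
Observation 112.5 falls in the class 75 – <80.
L = 75, CF = 97, f = 28, h = 5.
P90 = 75 + ((112.5 − 97)/28)·5 = 75 + 2.76786 = 77.7679.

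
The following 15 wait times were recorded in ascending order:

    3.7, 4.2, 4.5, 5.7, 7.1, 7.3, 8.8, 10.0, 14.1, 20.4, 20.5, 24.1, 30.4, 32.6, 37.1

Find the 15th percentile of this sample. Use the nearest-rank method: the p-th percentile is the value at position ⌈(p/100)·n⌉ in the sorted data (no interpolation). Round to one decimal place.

n = 15.
Position = ⌈15/100 · 15⌉ = ⌈2.25⌉ = 3.
The value at rank 3 is 4.5.

4.5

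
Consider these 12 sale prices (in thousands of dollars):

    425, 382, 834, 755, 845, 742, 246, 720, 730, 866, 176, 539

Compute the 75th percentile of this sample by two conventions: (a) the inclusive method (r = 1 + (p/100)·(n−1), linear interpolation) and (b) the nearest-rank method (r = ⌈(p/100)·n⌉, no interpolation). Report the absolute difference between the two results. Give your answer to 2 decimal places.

19.75

Sorted: 176, 246, 382, 425, 539, 720, 730, 742, 755, 834, 845, 866.
n = 12.
(a) r = 9.25; between ranks 9 (755) and 10 (834): 774.75.
(b) the nearest-rank method: rank 9 → 755.
|774.75 − 755| = 19.75.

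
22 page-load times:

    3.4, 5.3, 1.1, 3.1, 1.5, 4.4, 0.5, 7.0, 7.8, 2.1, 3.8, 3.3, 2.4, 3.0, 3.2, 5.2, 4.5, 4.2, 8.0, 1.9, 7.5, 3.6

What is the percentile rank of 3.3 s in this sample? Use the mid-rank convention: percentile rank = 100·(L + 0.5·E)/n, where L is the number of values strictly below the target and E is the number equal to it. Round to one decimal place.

Sorted: 0.5, 1.1, 1.5, 1.9, 2.1, 2.4, 3.0, 3.1, 3.2, 3.3, 3.4, 3.6, 3.8, 4.2, 4.4, 4.5, 5.2, 5.3, 7.0, 7.5, 7.8, 8.0.
Count below 3.3: L = 9; count equal: E = 1; n = 22.
Percentile rank = 100·(9 + 0.5·1)/22 = 100·9.5/22 = 43.18.

43.2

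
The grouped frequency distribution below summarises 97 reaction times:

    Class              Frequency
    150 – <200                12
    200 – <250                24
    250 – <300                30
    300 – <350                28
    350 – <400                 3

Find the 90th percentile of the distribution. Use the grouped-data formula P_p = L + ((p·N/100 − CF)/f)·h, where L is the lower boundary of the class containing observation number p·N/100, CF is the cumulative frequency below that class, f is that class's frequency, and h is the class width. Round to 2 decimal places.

N = 97; target position k = 90/100 · 97 = 87.3.
Cumulative frequencies: 12, 36, 66, 94, 97.
Observation 87.3 falls in the class 300 – <350.
L = 300, CF = 66, f = 28, h = 50.
P90 = 300 + ((87.3 − 66)/28)·50 = 300 + 38.0357 = 338.036.

338.04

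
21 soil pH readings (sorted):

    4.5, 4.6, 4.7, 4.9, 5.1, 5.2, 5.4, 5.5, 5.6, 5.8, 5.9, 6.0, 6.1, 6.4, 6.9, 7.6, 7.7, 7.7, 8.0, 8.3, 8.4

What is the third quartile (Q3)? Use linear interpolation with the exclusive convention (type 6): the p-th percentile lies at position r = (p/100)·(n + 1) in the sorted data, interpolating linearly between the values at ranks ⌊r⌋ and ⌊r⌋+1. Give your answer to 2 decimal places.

7.65

n = 21.
r = (75/100)·(21 + 1) = 16.5.
Rank 16 is 7.6 and rank 17 is 7.7.
Interpolate: 7.6 + 0.5·(7.7 − 7.6) = 7.6 + 0.5·0.1 = 7.65.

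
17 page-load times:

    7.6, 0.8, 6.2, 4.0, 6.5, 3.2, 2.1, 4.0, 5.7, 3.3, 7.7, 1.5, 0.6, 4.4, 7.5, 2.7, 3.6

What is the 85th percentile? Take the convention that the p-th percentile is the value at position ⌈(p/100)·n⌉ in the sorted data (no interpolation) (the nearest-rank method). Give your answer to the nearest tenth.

7.5

Sorted: 0.6, 0.8, 1.5, 2.1, 2.7, 3.2, 3.3, 3.6, 4.0, 4.0, 4.4, 5.7, 6.2, 6.5, 7.5, 7.6, 7.7.
n = 17.
Position = ⌈85/100 · 17⌉ = ⌈14.45⌉ = 15.
The value at rank 15 is 7.5.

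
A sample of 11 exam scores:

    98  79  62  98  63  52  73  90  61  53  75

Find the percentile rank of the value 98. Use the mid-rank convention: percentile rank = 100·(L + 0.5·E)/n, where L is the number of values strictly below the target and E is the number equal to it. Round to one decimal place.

Sorted: 52, 53, 61, 62, 63, 73, 75, 79, 90, 98, 98.
Count below 98: L = 9; count equal: E = 2; n = 11.
Percentile rank = 100·(9 + 0.5·2)/11 = 100·10/11 = 90.91.

90.9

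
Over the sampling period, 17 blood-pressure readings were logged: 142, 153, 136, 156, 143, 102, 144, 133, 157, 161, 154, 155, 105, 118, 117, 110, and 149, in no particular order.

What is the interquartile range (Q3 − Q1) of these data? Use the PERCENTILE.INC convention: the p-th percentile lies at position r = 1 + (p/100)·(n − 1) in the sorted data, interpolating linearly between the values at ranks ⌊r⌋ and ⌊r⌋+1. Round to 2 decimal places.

36.00

Sorted: 102, 105, 110, 117, 118, 133, 136, 142, 143, 144, 149, 153, 154, 155, 156, 157, 161.
n = 17.
P25: r = 5 (integer) → 118.
P75: r = 13 (integer) → 154.
Difference: 154 − 118 = 36.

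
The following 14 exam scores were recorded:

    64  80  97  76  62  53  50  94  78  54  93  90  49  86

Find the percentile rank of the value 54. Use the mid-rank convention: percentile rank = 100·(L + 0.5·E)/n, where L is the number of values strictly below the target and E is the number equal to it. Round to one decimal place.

Sorted: 49, 50, 53, 54, 62, 64, 76, 78, 80, 86, 90, 93, 94, 97.
Count below 54: L = 3; count equal: E = 1; n = 14.
Percentile rank = 100·(3 + 0.5·1)/14 = 100·3.5/14 = 25.

25.0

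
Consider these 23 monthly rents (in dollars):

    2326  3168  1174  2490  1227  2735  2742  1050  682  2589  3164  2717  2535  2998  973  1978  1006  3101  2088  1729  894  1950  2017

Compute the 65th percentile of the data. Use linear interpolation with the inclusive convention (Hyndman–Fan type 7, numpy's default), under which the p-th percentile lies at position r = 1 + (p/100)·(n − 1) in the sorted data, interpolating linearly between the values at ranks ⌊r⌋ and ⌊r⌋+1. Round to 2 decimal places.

Sorted: 682, 894, 973, 1006, 1050, 1174, 1227, 1729, 1950, 1978, 2017, 2088, 2326, 2490, 2535, 2589, 2717, 2735, 2742, 2998, 3101, 3164, 3168.
n = 23.
r = 1 + (65/100)·(23 − 1) = 1 + 14.3 = 15.3.
Rank 15 is 2535 and rank 16 is 2589.
Interpolate: 2535 + 0.3·(2589 − 2535) = 2535 + 0.3·54 = 2551.2.

2551.20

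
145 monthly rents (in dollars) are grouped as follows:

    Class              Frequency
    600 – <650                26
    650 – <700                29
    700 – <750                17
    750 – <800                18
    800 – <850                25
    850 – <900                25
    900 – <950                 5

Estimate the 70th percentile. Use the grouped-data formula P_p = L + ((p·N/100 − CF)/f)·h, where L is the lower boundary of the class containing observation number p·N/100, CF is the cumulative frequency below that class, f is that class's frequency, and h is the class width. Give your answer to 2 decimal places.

823.00

N = 145; target position k = 70/100 · 145 = 101.5.
Cumulative frequencies: 26, 55, 72, 90, 115, 140, 145.
Observation 101.5 falls in the class 800 – <850.
L = 800, CF = 90, f = 25, h = 50.
P70 = 800 + ((101.5 − 90)/25)·50 = 800 + 23 = 823.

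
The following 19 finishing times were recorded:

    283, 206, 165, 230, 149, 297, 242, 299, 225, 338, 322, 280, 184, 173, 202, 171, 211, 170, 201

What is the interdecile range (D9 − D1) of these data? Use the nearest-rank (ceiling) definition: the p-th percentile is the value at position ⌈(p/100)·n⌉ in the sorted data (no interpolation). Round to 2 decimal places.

Sorted: 149, 165, 170, 171, 173, 184, 201, 202, 206, 211, 225, 230, 242, 280, 283, 297, 299, 322, 338.
n = 19.
P10: rank ⌈10/100·19⌉ = 2 → 165.
P90: rank ⌈90/100·19⌉ = 18 → 322.
Difference: 322 − 165 = 157.

157.00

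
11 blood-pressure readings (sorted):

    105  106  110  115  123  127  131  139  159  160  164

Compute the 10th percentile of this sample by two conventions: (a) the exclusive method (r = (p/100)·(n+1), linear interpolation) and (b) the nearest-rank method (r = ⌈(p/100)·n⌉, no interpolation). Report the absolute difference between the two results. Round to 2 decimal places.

0.80

n = 11.
(a) r = 1.2; between ranks 1 (105) and 2 (106): 105.2.
(b) the nearest-rank method: rank 2 → 106.
|105.2 − 106| = 0.8.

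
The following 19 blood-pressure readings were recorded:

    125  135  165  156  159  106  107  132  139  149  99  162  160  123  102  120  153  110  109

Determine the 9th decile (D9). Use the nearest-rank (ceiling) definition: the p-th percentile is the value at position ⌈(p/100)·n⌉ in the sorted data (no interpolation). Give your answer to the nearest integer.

162

Sorted: 99, 102, 106, 107, 109, 110, 120, 123, 125, 132, 135, 139, 149, 153, 156, 159, 160, 162, 165.
n = 19.
Position = ⌈90/100 · 19⌉ = ⌈17.1⌉ = 18.
The value at rank 18 is 162.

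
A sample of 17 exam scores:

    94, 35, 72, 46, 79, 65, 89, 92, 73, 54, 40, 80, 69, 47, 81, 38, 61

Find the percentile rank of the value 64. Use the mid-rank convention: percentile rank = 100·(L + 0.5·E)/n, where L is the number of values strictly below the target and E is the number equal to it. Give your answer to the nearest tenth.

Sorted: 35, 38, 40, 46, 47, 54, 61, 65, 69, 72, 73, 79, 80, 81, 89, 92, 94.
Count below 64: L = 7; count equal: E = 0; n = 17.
Percentile rank = 100·(7 + 0.5·0)/17 = 100·7/17 = 41.18.

41.2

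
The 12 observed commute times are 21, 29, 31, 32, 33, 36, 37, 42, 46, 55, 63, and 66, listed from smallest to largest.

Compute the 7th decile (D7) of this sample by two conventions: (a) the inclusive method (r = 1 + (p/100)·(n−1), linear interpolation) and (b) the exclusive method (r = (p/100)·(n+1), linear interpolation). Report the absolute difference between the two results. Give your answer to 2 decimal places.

n = 12.
(a) r = 8.7; between ranks 8 (42) and 9 (46): 44.8.
(b) r = 9.1; between ranks 9 (46) and 10 (55): 46.9.
|44.8 − 46.9| = 2.1.

2.10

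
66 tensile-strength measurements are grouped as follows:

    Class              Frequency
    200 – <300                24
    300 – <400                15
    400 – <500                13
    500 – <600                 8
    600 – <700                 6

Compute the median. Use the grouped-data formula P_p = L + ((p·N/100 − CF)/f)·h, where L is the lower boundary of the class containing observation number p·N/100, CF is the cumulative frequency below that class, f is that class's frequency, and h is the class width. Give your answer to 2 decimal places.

N = 66; target position k = 50/100 · 66 = 33.
Cumulative frequencies: 24, 39, 52, 60, 66.
Observation 33 falls in the class 300 – <400.
L = 300, CF = 24, f = 15, h = 100.
P50 = 300 + ((33 − 24)/15)·100 = 300 + 60 = 360.

360.00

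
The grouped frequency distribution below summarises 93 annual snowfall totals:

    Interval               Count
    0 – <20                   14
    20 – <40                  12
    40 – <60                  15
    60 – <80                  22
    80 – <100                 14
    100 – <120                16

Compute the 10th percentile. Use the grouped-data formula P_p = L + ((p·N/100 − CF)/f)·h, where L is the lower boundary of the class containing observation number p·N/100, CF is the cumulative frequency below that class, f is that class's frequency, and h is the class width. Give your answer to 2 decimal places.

13.29

N = 93; target position k = 10/100 · 93 = 9.3.
Cumulative frequencies: 14, 26, 41, 63, 77, 93.
Observation 9.3 falls in the class 0 – <20.
L = 0, CF = 0, f = 14, h = 20.
P10 = 0 + ((9.3 − 0)/14)·20 = 0 + 13.2857 = 13.2857.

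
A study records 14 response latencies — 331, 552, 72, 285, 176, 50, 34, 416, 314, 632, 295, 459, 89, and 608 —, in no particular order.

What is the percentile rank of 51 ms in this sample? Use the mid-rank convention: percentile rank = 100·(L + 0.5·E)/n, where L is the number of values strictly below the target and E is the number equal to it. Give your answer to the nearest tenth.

Sorted: 34, 50, 72, 89, 176, 285, 295, 314, 331, 416, 459, 552, 608, 632.
Count below 51: L = 2; count equal: E = 0; n = 14.
Percentile rank = 100·(2 + 0.5·0)/14 = 100·2/14 = 14.29.

14.3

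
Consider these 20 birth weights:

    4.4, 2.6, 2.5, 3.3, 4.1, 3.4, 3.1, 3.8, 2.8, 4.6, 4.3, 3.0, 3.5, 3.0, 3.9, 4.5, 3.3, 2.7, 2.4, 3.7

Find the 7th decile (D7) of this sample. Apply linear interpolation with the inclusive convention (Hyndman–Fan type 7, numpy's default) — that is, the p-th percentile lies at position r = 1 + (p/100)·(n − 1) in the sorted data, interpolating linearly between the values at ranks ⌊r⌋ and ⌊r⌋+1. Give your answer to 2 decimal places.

Sorted: 2.4, 2.5, 2.6, 2.7, 2.8, 3.0, 3.0, 3.1, 3.3, 3.3, 3.4, 3.5, 3.7, 3.8, 3.9, 4.1, 4.3, 4.4, 4.5, 4.6.
n = 20.
r = 1 + (70/100)·(20 − 1) = 1 + 13.3 = 14.3.
Rank 14 is 3.8 and rank 15 is 3.9.
Interpolate: 3.8 + 0.3·(3.9 − 3.8) = 3.8 + 0.3·0.1 = 3.83.

3.83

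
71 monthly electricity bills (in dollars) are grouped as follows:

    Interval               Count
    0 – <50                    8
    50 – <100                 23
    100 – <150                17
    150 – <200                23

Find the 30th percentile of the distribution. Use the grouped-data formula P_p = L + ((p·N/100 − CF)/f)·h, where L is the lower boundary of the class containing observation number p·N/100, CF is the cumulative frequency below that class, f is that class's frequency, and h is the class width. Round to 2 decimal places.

78.91

N = 71; target position k = 30/100 · 71 = 21.3.
Cumulative frequencies: 8, 31, 48, 71.
Observation 21.3 falls in the class 50 – <100.
L = 50, CF = 8, f = 23, h = 50.
P30 = 50 + ((21.3 − 8)/23)·50 = 50 + 28.913 = 78.913.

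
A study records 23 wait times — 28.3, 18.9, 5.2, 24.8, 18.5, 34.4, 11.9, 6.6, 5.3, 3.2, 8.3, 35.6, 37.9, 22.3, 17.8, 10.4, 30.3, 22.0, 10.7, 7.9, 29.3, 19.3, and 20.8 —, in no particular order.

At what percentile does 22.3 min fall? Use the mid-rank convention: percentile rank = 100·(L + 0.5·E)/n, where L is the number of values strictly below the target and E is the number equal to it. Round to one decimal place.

Sorted: 3.2, 5.2, 5.3, 6.6, 7.9, 8.3, 10.4, 10.7, 11.9, 17.8, 18.5, 18.9, 19.3, 20.8, 22.0, 22.3, 24.8, 28.3, 29.3, 30.3, 34.4, 35.6, 37.9.
Count below 22.3: L = 15; count equal: E = 1; n = 23.
Percentile rank = 100·(15 + 0.5·1)/23 = 100·15.5/23 = 67.39.

67.4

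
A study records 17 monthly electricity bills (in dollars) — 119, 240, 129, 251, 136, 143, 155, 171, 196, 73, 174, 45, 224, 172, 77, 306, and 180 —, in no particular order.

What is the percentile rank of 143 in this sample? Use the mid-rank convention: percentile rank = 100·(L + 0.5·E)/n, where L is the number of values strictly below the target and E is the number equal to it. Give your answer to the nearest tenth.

38.2

Sorted: 45, 73, 77, 119, 129, 136, 143, 155, 171, 172, 174, 180, 196, 224, 240, 251, 306.
Count below 143: L = 6; count equal: E = 1; n = 17.
Percentile rank = 100·(6 + 0.5·1)/17 = 100·6.5/17 = 38.24.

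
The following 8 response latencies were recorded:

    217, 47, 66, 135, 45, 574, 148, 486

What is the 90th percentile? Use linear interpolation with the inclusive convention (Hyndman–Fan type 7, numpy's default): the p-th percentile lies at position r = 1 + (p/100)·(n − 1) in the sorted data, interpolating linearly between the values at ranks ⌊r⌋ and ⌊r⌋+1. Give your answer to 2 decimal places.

512.40

Sorted: 45, 47, 66, 135, 148, 217, 486, 574.
n = 8.
r = 1 + (90/100)·(8 − 1) = 1 + 6.3 = 7.3.
Rank 7 is 486 and rank 8 is 574.
Interpolate: 486 + 0.3·(574 − 486) = 486 + 0.3·88 = 512.4.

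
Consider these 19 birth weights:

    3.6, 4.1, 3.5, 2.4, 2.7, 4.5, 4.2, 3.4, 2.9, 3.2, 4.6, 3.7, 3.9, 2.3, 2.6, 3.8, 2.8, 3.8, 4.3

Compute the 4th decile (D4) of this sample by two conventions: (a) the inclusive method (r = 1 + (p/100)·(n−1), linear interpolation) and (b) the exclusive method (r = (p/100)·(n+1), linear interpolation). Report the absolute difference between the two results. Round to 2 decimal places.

0.02

Sorted: 2.3, 2.4, 2.6, 2.7, 2.8, 2.9, 3.2, 3.4, 3.5, 3.6, 3.7, 3.8, 3.8, 3.9, 4.1, 4.2, 4.3, 4.5, 4.6.
n = 19.
(a) r = 8.2; between ranks 8 (3.4) and 9 (3.5): 3.42.
(b) r = 8 → value at rank 8 = 3.4.
|3.42 − 3.4| = 0.02.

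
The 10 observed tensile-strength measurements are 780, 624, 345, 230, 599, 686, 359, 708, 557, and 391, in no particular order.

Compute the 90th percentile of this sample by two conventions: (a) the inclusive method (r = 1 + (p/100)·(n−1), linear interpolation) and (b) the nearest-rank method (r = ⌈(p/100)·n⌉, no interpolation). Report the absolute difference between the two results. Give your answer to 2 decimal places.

7.20

Sorted: 230, 345, 359, 391, 557, 599, 624, 686, 708, 780.
n = 10.
(a) r = 9.1; between ranks 9 (708) and 10 (780): 715.2.
(b) the nearest-rank method: rank 9 → 708.
|715.2 − 708| = 7.2.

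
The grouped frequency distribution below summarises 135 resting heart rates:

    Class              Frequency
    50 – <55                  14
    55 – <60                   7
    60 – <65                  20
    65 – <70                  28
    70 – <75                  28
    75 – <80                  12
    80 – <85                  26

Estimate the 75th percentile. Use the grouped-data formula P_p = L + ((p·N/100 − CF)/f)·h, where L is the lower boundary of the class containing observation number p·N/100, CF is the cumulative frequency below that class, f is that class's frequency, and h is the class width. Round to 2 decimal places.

76.77

N = 135; target position k = 75/100 · 135 = 101.25.
Cumulative frequencies: 14, 21, 41, 69, 97, 109, 135.
Observation 101.25 falls in the class 75 – <80.
L = 75, CF = 97, f = 12, h = 5.
P75 = 75 + ((101.25 − 97)/12)·5 = 75 + 1.77083 = 76.7708.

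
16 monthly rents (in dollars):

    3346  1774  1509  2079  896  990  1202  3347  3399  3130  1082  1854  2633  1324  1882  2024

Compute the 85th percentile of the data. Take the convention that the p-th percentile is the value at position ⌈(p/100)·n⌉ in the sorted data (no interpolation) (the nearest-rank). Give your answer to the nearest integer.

3346

Sorted: 896, 990, 1082, 1202, 1324, 1509, 1774, 1854, 1882, 2024, 2079, 2633, 3130, 3346, 3347, 3399.
n = 16.
Position = ⌈85/100 · 16⌉ = ⌈13.6⌉ = 14.
The value at rank 14 is 3346.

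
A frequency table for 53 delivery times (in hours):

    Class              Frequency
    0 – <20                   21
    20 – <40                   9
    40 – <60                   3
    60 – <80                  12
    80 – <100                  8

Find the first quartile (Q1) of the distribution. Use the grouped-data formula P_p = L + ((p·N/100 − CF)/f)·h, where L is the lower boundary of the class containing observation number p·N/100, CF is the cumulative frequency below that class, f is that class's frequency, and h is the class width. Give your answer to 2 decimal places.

12.62

N = 53; target position k = 25/100 · 53 = 13.25.
Cumulative frequencies: 21, 30, 33, 45, 53.
Observation 13.25 falls in the class 0 – <20.
L = 0, CF = 0, f = 21, h = 20.
P25 = 0 + ((13.25 − 0)/21)·20 = 0 + 12.619 = 12.619.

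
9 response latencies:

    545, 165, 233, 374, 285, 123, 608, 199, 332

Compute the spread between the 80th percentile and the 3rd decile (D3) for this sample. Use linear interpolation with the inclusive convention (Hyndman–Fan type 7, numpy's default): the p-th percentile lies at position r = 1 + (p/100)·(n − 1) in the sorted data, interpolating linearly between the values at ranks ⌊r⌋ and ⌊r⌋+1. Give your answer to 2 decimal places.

229.80

Sorted: 123, 165, 199, 233, 285, 332, 374, 545, 608.
n = 9.
P30: r = 3.4; ranks 3–4 are 199, 233; interpolating gives 212.6.
P80: r = 7.4; ranks 7–8 are 374, 545; interpolating gives 442.4.
Difference: 442.4 − 212.6 = 229.8.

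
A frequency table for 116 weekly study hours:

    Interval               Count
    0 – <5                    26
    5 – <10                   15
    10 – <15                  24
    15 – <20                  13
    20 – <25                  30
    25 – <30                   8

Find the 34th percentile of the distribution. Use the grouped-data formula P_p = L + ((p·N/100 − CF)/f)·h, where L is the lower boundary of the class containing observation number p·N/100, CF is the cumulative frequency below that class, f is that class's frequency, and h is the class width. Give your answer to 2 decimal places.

9.48

N = 116; target position k = 34/100 · 116 = 39.44.
Cumulative frequencies: 26, 41, 65, 78, 108, 116.
Observation 39.44 falls in the class 5 – <10.
L = 5, CF = 26, f = 15, h = 5.
P34 = 5 + ((39.44 − 26)/15)·5 = 5 + 4.48 = 9.48.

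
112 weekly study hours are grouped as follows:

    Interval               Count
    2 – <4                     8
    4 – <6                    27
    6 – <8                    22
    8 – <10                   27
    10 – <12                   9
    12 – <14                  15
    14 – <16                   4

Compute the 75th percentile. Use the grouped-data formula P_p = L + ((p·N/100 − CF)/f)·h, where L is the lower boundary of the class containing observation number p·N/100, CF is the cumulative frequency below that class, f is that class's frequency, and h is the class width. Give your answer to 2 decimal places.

N = 112; target position k = 75/100 · 112 = 84.
Cumulative frequencies: 8, 35, 57, 84, 93, 108, 112.
Observation 84 falls in the class 8 – <10.
L = 8, CF = 57, f = 27, h = 2.
P75 = 8 + ((84 − 57)/27)·2 = 8 + 2 = 10.

10.00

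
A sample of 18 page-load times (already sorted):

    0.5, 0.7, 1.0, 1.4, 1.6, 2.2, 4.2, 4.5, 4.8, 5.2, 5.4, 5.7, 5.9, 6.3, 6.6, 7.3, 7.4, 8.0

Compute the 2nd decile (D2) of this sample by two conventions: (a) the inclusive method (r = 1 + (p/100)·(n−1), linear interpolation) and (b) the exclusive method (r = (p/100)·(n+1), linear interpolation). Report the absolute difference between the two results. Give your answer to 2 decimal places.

0.16

n = 18.
(a) r = 4.4; between ranks 4 (1.4) and 5 (1.6): 1.48.
(b) r = 3.8; between ranks 3 (1.0) and 4 (1.4): 1.32.
|1.48 − 1.32| = 0.16.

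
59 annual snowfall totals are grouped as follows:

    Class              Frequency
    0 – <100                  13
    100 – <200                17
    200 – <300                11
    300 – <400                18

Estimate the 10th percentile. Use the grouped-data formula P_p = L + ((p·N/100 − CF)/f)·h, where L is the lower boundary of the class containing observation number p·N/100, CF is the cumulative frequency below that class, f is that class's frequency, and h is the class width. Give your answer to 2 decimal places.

N = 59; target position k = 10/100 · 59 = 5.9.
Cumulative frequencies: 13, 30, 41, 59.
Observation 5.9 falls in the class 0 – <100.
L = 0, CF = 0, f = 13, h = 100.
P10 = 0 + ((5.9 − 0)/13)·100 = 0 + 45.3846 = 45.3846.

45.38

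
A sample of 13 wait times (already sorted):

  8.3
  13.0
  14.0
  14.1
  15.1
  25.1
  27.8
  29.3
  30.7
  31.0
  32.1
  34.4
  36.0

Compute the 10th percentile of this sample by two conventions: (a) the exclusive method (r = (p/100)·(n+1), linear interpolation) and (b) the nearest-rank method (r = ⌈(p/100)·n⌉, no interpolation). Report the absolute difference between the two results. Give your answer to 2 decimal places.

2.82

n = 13.
(a) r = 1.4; between ranks 1 (8.3) and 2 (13.0): 10.18.
(b) the nearest-rank method: rank 2 → 13.
|10.18 − 13| = 2.82.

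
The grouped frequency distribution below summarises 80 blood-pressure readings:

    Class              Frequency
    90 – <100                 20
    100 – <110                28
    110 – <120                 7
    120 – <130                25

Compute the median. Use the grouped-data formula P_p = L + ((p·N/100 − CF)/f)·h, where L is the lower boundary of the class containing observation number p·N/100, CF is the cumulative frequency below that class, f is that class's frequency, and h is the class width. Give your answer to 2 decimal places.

107.14

N = 80; target position k = 50/100 · 80 = 40.
Cumulative frequencies: 20, 48, 55, 80.
Observation 40 falls in the class 100 – <110.
L = 100, CF = 20, f = 28, h = 10.
P50 = 100 + ((40 − 20)/28)·10 = 100 + 7.14286 = 107.143.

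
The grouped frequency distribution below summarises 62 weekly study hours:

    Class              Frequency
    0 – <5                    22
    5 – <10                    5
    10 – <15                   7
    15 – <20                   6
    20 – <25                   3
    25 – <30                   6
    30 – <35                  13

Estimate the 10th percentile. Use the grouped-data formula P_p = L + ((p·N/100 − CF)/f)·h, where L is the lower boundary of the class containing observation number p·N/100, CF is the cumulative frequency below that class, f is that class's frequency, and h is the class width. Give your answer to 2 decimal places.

N = 62; target position k = 10/100 · 62 = 6.2.
Cumulative frequencies: 22, 27, 34, 40, 43, 49, 62.
Observation 6.2 falls in the class 0 – <5.
L = 0, CF = 0, f = 22, h = 5.
P10 = 0 + ((6.2 − 0)/22)·5 = 0 + 1.40909 = 1.40909.

1.41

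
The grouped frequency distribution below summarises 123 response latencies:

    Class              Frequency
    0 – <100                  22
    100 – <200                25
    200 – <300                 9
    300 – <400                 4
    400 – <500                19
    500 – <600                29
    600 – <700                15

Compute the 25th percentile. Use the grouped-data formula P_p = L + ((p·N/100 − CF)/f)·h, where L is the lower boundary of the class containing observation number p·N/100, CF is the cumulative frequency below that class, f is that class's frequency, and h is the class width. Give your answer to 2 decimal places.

N = 123; target position k = 25/100 · 123 = 30.75.
Cumulative frequencies: 22, 47, 56, 60, 79, 108, 123.
Observation 30.75 falls in the class 100 – <200.
L = 100, CF = 22, f = 25, h = 100.
P25 = 100 + ((30.75 − 22)/25)·100 = 100 + 35 = 135.

135.00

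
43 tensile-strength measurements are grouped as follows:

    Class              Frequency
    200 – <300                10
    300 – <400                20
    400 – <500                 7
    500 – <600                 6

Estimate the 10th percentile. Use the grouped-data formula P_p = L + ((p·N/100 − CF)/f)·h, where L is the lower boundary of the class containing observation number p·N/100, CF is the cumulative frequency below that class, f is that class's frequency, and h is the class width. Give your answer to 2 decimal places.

243.00

N = 43; target position k = 10/100 · 43 = 4.3.
Cumulative frequencies: 10, 30, 37, 43.
Observation 4.3 falls in the class 200 – <300.
L = 200, CF = 0, f = 10, h = 100.
P10 = 200 + ((4.3 − 0)/10)·100 = 200 + 43 = 243.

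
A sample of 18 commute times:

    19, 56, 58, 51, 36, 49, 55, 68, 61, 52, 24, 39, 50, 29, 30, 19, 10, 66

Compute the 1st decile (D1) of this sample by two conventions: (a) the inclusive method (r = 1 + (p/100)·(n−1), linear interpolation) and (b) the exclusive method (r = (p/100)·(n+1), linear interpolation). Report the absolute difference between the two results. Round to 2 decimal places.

0.90

Sorted: 10, 19, 19, 24, 29, 30, 36, 39, 49, 50, 51, 52, 55, 56, 58, 61, 66, 68.
n = 18.
(a) r = 2.7; between ranks 2 (19) and 3 (19): 19.
(b) r = 1.9; between ranks 1 (10) and 2 (19): 18.1.
|19 − 18.1| = 0.9.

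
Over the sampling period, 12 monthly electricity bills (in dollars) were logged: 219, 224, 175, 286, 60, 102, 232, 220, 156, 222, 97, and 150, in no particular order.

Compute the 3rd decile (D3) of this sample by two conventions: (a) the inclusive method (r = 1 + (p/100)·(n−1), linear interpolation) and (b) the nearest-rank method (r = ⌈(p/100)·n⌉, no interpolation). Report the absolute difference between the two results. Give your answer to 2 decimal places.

1.80

Sorted: 60, 97, 102, 150, 156, 175, 219, 220, 222, 224, 232, 286.
n = 12.
(a) r = 4.3; between ranks 4 (150) and 5 (156): 151.8.
(b) the nearest-rank method: rank 4 → 150.
|151.8 − 150| = 1.8.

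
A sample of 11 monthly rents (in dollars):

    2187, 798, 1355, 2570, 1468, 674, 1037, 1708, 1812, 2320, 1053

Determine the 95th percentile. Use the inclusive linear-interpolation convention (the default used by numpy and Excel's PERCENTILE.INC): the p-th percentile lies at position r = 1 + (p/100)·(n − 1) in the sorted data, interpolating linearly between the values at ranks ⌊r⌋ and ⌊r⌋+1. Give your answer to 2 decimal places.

Sorted: 674, 798, 1037, 1053, 1355, 1468, 1708, 1812, 2187, 2320, 2570.
n = 11.
r = 1 + (95/100)·(11 − 1) = 1 + 9.5 = 10.5.
Rank 10 is 2320 and rank 11 is 2570.
Interpolate: 2320 + 0.5·(2570 − 2320) = 2320 + 0.5·250 = 2445.

2445.00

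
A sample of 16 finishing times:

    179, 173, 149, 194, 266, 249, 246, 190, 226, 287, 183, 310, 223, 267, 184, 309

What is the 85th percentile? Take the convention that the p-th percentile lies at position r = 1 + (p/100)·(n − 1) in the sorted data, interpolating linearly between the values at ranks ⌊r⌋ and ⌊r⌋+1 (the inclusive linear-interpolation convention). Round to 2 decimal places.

282.00

Sorted: 149, 173, 179, 183, 184, 190, 194, 223, 226, 246, 249, 266, 267, 287, 309, 310.
n = 16.
r = 1 + (85/100)·(16 − 1) = 1 + 12.75 = 13.75.
Rank 13 is 267 and rank 14 is 287.
Interpolate: 267 + 0.75·(287 − 267) = 267 + 0.75·20 = 282.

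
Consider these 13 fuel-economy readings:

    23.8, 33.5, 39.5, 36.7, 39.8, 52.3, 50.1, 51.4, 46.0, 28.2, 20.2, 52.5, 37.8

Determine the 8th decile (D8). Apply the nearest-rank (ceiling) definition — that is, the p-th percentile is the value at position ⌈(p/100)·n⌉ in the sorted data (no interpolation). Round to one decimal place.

Sorted: 20.2, 23.8, 28.2, 33.5, 36.7, 37.8, 39.5, 39.8, 46.0, 50.1, 51.4, 52.3, 52.5.
n = 13.
Position = ⌈80/100 · 13⌉ = ⌈10.4⌉ = 11.
The value at rank 11 is 51.4.

51.4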